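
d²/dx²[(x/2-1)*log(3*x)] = (x + 2)/(2*x^2)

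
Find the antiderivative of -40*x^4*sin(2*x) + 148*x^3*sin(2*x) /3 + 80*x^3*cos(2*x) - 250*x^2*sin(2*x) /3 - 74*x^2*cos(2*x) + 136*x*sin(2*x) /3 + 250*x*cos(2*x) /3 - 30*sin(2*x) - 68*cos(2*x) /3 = (5*x^2 - 2*x + 5)*(12*x^2 - 10*x + 9)*cos(2*x)/3 + C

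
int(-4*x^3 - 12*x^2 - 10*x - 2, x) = -x^4 - 4*x^3 - 5*x^2 - 2*x + C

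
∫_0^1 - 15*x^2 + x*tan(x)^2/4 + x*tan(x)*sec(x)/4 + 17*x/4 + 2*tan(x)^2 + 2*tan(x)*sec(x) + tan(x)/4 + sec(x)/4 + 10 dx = 3 + 9*tan(1)/4 + 9*sec(1)/4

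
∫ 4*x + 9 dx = 2*x^2 + 9*x + C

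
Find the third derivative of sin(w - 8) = -cos(w - 8)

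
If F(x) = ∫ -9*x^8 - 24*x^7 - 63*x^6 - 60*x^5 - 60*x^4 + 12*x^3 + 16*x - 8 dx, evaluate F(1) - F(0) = -32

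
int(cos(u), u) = sin(u) + C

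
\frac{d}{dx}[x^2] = 2*x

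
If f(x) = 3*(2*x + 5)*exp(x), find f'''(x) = 6*x*exp(x) + 33*exp(x)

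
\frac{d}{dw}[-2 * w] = -2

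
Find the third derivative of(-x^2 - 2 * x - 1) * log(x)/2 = (-x^2 + x - 1)/x^3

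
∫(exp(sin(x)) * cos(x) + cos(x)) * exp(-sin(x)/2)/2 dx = 2*sinh(sin(x)/2) + C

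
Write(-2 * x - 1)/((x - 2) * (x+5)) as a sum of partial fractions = -9/(7*(x + 5)) - 5/(7*(x - 2))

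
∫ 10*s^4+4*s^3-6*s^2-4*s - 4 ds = 2*s^5 + s^4 - 2*s^3 - 2*s^2 - 4*s + C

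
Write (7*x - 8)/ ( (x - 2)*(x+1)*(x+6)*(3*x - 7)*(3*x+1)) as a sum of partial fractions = -279/(1904*(3*x + 1)) + 9/(80*(3*x - 7)) - 1/(340*(x + 6)) + 1/(20*(x + 1)) - 1/(28*(x - 2))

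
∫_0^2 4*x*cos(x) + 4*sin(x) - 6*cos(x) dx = 2*sin(2)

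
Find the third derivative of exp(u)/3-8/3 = exp(u)/3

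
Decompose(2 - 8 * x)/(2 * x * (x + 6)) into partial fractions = -25/(6*(x + 6)) + 1/(6*x)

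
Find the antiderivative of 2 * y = y^2 + C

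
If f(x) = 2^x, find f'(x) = 2^x*log(2)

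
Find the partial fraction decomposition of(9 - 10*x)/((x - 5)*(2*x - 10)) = -5/(x - 5) - 41/(2*(x - 5)^2)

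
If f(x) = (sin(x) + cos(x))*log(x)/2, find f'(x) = sqrt(2)*(x*log(x)*cos(x + pi/4) + sin(x + pi/4))/(2*x)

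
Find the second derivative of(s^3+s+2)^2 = 30*s^4 + 24*s^2 + 24*s + 2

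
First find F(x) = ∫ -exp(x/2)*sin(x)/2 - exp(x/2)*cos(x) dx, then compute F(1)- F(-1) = -(exp(-1/2) + exp(1/2))*sin(1)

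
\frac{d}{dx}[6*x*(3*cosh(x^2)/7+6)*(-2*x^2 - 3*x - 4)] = -72*x^4*sinh(x^2)/7 - 108*x^3*sinh(x^2)/7 - 144*x^2*sinh(x^2)/7 - 108*x^2*cosh(x^2)/7 - 216*x^2 - 108*x*cosh(x^2)/7 - 216*x - 72*cosh(x^2)/7 - 144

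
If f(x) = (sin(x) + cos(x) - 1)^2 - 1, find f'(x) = 2*cos(2*x) - 2*sqrt(2)*cos(x + pi/4)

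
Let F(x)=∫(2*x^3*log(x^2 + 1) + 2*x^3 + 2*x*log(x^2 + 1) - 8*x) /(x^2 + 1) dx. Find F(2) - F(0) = 0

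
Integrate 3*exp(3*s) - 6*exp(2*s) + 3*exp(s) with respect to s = (exp(s) - 1)^3 + C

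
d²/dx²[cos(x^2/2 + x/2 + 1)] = -x^2*cos(x^2/2 + x/2 + 1) - x*cos(x^2/2 + x/2 + 1) - sin(x^2/2 + x/2 + 1) - cos(x^2/2 + x/2 + 1)/4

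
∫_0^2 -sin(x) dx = -1 + cos(2)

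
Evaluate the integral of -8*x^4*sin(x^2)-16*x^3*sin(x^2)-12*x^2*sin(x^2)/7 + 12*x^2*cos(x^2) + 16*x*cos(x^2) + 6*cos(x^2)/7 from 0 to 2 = 460*cos(4)/7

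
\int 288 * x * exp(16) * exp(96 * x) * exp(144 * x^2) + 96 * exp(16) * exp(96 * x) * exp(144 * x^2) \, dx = exp(16*(3*x + 1)^2) + C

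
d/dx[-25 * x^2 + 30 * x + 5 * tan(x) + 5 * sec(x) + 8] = -50*x + 5*tan(x)^2 + 5*tan(x)*sec(x) + 35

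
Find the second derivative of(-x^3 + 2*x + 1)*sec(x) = (x^3 - 2*x^3/cos(x)^2 - 6*x^2*sin(x)/cos(x) - 8*x + 4*x/cos(x)^2 + 4*sin(x)/cos(x) - 1 + 2/cos(x)^2)/cos(x)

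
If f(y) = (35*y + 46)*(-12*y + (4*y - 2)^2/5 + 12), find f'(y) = 336*y^2 - 3848*y/5 - 1256/5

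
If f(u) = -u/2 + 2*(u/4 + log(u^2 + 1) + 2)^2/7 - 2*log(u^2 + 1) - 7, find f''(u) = (u^4 + 8*u^3 - 32*u^2*log(u^2 + 1) + 114*u^2 + 24*u + 32*log(u^2 + 1) - 47)/(28*u^4 + 56*u^2 + 28)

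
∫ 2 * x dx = x^2 + C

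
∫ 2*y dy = y^2 + C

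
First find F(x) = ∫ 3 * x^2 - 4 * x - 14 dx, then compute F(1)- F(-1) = -26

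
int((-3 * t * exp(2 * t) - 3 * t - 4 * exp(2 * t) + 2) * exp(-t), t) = -2*(3*t + 1)*sinh(t) + C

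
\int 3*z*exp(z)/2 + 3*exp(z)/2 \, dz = 3*z*exp(z)/2 + C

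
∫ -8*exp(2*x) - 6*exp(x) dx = (-4*exp(x) - 6)*exp(x) + C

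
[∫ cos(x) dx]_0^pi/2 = 1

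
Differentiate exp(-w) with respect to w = -exp(-w)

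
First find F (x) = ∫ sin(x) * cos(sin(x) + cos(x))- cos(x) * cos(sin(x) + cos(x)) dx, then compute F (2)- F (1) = -sin(cos(2) + sin(2)) + sin(cos(1) + sin(1))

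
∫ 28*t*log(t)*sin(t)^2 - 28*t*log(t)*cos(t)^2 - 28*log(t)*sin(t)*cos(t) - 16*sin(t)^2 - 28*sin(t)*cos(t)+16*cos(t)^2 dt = (-14*t*log(t) + 8)*sin(2*t) + C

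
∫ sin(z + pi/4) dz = -cos(z + pi/4) + C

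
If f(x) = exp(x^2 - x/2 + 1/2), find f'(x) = 2*x*exp(x^2 - x/2 + 1/2) - exp(x^2 - x/2 + 1/2)/2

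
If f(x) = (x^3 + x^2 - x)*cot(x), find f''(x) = 2*x^3/tan(x) + 2*x^3/tan(x)^3 - 6*x^2 + 2*x^2/tan(x) - 6*x^2/tan(x)^2 + 2*x^2/tan(x)^3 - 4*x + 4*x/tan(x) - 4*x/tan(x)^2 - 2*x/tan(x)^3 + 2 + 2/tan(x) + 2/tan(x)^2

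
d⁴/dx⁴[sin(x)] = sin(x)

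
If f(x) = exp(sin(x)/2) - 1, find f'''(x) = (-6*sin(x) + cos(x)^2 - 4)*exp(sin(x)/2)*cos(x)/8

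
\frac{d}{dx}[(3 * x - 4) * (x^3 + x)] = 12*x^3 - 12*x^2 + 6*x - 4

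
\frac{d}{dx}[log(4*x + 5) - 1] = 4/(4*x + 5)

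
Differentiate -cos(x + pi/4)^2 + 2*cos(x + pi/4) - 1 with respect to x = -2*sin(x + pi/4) + cos(2*x)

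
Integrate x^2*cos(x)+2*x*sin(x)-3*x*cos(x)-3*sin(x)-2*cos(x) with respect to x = (x^2 - 3*x - 2)*sin(x) + C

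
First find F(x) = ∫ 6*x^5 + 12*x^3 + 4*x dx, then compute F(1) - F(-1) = 0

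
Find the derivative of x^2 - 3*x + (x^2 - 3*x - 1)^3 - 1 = 6*x^5 - 45*x^4 + 96*x^3 - 27*x^2 - 46*x - 12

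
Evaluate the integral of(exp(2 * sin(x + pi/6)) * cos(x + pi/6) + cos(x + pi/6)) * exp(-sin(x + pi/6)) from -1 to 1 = -exp(cos(1 + pi/3)) - exp(-sin(pi/6 + 1)) + exp(-cos(1 + pi/3)) + exp(sin(pi/6 + 1))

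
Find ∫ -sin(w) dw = cos(w) + C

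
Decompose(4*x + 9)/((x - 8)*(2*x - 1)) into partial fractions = -22/(15*(2*x - 1)) + 41/(15*(x - 8))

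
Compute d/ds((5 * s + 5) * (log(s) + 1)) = (5*s*log(s) + 10*s + 5)/s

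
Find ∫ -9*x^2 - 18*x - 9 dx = -3*x^3 - 9*x^2 - 9*x + C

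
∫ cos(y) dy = sin(y) + C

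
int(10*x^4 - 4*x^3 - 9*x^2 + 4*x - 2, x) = 2*x^5 - x^4 - 3*x^3 + 2*x^2 - 2*x + C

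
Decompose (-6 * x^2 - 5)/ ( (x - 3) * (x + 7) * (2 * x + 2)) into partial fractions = -299/(120*(x + 7)) + 11/(48*(x + 1)) - 59/(80*(x - 3))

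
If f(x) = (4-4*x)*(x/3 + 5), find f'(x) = -8*x/3 - 56/3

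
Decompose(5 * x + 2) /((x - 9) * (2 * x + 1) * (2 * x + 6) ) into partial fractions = 1/(95*(2*x + 1)) - 13/(120*(x + 3)) + 47/(456*(x - 9))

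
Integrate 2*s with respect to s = s^2 + C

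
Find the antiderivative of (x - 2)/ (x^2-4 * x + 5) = log((x - 2)^2 + 1)/2 + C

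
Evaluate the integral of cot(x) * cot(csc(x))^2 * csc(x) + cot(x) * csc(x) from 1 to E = cot(csc(E)) - cot(csc(1))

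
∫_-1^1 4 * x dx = 0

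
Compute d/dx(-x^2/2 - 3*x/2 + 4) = -x - 3/2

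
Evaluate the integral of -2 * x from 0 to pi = -pi^2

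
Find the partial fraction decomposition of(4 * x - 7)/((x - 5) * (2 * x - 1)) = 10/(9*(2*x - 1)) + 13/(9*(x - 5))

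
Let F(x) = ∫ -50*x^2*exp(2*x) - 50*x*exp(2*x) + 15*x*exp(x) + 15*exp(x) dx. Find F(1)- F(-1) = -25*exp(2) + 25*exp(-2) + 15*exp(-1) + 15*E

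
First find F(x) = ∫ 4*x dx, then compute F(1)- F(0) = 2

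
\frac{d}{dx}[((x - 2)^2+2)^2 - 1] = 4*x^3 - 24*x^2 + 56*x - 48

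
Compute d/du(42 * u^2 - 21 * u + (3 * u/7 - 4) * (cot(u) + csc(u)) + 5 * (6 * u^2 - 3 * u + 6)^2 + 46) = 720*u^3 - 540*u^2 - 3*u*cot(u)^2/7 - 3*u*cot(u)*csc(u)/7 + 6255*u/7 + 4*cot(u)^2 + 4*cot(u)*csc(u) + 3*cot(u)/7 + 3*csc(u)/7 - 197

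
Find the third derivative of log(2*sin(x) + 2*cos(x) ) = 2*cos(x + pi/4)/sin(x + pi/4)^3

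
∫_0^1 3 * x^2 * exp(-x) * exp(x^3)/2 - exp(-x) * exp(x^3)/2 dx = 0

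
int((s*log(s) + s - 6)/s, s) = (s - 6)*log(s) + C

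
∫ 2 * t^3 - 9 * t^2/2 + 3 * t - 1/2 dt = t^4/2 - 3*t^3/2 + 3*t^2/2 - t/2 + C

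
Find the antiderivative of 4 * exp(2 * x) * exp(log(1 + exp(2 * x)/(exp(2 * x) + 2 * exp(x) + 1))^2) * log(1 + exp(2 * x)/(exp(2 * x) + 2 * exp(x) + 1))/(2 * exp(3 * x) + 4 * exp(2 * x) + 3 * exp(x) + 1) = exp(log(1 + exp(2*x)/(exp(x) + 1)^2)^2) + C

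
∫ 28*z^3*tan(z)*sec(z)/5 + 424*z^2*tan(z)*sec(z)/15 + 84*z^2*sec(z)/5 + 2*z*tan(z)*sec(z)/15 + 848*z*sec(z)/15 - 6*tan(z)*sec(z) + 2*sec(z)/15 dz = 2*(z + 5)*(42*z^2 + 2*z - 9)*sec(z)/15 + C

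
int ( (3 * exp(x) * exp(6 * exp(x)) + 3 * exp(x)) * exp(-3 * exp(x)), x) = 2*sinh(3*exp(x)) + C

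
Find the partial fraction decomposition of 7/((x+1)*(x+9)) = -7/(8*(x + 9)) + 7/(8*(x + 1))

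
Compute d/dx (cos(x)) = -sin(x)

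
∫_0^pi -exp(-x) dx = -1 + exp(-pi)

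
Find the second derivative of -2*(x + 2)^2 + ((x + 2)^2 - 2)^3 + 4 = 30*x^4 + 240*x^3 + 648*x^2 + 672*x + 212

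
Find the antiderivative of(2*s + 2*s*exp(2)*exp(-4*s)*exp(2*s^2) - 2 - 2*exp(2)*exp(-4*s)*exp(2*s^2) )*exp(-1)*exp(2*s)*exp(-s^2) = 2*sinh((s - 1)^2) + C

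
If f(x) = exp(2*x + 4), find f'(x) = 2*exp(2*x + 4)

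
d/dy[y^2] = 2*y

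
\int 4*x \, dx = 2*x^2 + C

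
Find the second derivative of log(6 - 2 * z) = -1/(z^2 - 6*z + 9)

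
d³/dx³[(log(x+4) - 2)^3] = (6*log(x + 4)^2 - 42*log(x + 4) + 66)/(x^3 + 12*x^2 + 48*x + 64)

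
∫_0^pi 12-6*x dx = 12 - 3*(-2 + pi)^2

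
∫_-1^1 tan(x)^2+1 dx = 2*tan(1)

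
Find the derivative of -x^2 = -2*x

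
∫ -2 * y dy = -y^2 + C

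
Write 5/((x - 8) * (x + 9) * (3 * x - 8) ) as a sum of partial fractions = -9/(112*(3*x - 8)) + 1/(119*(x + 9)) + 5/(272*(x - 8))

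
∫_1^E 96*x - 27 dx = -33 + 21*E + 3*(2 - 4*E)^2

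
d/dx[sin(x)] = cos(x)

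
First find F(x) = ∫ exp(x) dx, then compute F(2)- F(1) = -E + exp(2)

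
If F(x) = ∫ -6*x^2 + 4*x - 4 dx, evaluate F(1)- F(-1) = -12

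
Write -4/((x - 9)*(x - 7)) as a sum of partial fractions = 2/(x - 7) - 2/(x - 9)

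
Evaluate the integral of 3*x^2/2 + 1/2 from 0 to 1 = 1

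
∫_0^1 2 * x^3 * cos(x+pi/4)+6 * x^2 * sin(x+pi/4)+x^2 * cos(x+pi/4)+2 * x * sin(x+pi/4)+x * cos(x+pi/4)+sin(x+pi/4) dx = 4*sin(pi/4 + 1)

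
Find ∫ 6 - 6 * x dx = -3*x^2 + 6*x + C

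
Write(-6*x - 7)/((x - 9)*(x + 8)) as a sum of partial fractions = -41/(17*(x + 8)) - 61/(17*(x - 9))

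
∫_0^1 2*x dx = 1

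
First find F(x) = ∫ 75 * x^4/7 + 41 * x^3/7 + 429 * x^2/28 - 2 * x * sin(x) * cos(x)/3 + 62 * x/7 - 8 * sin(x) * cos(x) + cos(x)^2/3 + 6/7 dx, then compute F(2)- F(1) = 7*cos(4)/3 - 13*cos(2)/6 + 5815/42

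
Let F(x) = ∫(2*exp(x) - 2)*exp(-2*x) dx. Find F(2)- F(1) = -(-1 + exp(-1))^2 + (-1 + exp(-2))^2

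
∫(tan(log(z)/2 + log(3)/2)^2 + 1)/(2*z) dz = tan(log(3*z)/2) + C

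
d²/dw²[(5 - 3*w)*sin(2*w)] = 12*w*sin(2*w) - 20*sin(2*w) - 12*cos(2*w)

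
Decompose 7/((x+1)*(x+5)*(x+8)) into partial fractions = 1/(3*(x + 8)) - 7/(12*(x + 5)) + 1/(4*(x + 1))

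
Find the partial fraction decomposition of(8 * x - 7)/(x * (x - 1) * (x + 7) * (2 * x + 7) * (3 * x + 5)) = -1647/(7040*(3*x + 5)) + 80/(693*(2*x + 7)) - 9/(896*(x + 7)) + 1/(576*(x - 1)) + 1/(35*x)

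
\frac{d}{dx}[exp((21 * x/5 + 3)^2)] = 882*x*exp(441*x^2/25 + 126*x/5 + 9)/25 + 126*exp(441*x^2/25 + 126*x/5 + 9)/5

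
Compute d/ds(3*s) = 3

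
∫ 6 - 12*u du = -6*u^2 + 6*u + C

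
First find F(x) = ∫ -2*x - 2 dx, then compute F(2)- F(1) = -5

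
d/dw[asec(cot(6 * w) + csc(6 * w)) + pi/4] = -12*(sin(6*w)/tan(6*w) + 1)*tan(3*w)^2/((1 - cos(12*w))*sqrt(1 - tan(3*w)^2))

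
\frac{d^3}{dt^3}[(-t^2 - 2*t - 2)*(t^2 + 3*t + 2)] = -24*t - 30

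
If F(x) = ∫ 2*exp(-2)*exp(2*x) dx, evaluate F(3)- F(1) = -1 + exp(4)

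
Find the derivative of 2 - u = -1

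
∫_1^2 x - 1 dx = 1/2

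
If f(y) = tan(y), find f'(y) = cos(y)^(-2)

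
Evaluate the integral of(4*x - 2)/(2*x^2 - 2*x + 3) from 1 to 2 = -log(3) + log(7)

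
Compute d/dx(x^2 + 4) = 2*x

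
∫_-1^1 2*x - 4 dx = -8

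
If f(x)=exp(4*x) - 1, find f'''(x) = 64*exp(4*x)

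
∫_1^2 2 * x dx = 3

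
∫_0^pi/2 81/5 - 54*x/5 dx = 3*(-5 + 3*pi/2)*(4 - 3*pi/2)/5 + 12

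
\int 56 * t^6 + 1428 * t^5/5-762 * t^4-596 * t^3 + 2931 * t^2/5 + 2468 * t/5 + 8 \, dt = 8*t^7 + 238*t^6/5 - 762*t^5/5 - 149*t^4 + 977*t^3/5 + 1234*t^2/5 + 8*t + C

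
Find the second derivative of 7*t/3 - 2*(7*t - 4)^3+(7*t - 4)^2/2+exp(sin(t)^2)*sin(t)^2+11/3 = -4116*t - 4*exp(sin(t)^2)*sin(t)^6 - 8*exp(sin(t)^2)*sin(t)^4 + 6*exp(sin(t)^2)*sin(t)^2 + 2*exp(sin(t)^2) + 2401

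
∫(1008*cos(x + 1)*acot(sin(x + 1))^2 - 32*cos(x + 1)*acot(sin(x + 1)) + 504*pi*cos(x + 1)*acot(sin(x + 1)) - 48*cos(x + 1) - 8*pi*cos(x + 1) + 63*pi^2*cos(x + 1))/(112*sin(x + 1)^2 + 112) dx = -3*(4*acot(sin(x + 1)) + pi)^3/64 + (4*acot(sin(x + 1)) + pi)^2/112 + 3*acot(sin(x + 1))/7 + C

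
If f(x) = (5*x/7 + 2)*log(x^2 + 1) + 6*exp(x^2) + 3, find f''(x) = (168*x^6*exp(x^2) + 420*x^4*exp(x^2) + 10*x^3 + 336*x^2*exp(x^2) - 28*x^2 + 30*x + 84*exp(x^2) + 28)/(7*x^4 + 14*x^2 + 7)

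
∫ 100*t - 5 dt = 50*t^2 - 5*t + C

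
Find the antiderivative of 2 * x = x^2 + C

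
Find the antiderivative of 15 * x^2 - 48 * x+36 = 5*x^3 - 24*x^2 + 36*x + C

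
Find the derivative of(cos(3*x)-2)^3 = 9*(sin(3*x)^2 + 4*cos(3*x) - 5)*sin(3*x)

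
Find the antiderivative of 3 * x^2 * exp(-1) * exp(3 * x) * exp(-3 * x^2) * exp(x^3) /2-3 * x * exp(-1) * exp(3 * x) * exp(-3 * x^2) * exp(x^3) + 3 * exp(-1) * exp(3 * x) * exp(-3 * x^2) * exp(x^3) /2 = exp((x - 1)^3)/2 + C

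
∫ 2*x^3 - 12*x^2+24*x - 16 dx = x^4/2 - 4*x^3 + 12*x^2 - 16*x + C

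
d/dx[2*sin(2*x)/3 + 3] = 4*cos(2*x)/3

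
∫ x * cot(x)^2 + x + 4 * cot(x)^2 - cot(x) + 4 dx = (-x - 4)*cot(x) + C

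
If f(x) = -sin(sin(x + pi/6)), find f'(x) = -cos(x + pi/6)*cos(sin(x + pi/6))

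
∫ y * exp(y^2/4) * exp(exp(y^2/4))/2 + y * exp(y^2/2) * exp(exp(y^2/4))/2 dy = exp(y^2/4 + exp(y^2/4)) + C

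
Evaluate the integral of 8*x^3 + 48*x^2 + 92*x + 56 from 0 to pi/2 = -2*(pi/2 + 2)^2 - 24 + 2*(pi/2 + 2)^4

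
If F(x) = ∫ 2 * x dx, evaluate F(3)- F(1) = 8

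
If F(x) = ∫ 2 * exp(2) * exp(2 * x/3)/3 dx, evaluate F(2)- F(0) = -exp(2) + exp(10/3)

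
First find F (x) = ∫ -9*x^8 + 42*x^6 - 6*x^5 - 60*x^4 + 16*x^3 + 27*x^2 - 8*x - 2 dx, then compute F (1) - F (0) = -1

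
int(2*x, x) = x^2 + C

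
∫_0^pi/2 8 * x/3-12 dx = 2*pi*(-3 + pi/6)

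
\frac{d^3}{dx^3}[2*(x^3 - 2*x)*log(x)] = (12*x^2*log(x) + 22*x^2 + 4)/x^2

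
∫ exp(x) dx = exp(x) + C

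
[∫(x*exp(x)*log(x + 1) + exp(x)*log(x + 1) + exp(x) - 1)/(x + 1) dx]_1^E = -(-1 + E)*log(2) + (-1 + exp(E))*log(1 + E)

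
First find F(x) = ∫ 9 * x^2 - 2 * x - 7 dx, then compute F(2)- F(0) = 6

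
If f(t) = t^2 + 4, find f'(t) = 2*t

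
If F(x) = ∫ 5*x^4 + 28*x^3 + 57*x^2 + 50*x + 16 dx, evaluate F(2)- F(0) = 428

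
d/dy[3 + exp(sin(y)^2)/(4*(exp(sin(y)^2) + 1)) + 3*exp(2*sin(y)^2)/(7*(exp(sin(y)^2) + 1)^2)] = (7*exp(cos(2*y)/2 - 1/2) + 31)*exp(1 - cos(2*y))*sin(2*y)/(28*(exp(sin(y)^2) + 1)^3)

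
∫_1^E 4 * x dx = -2 + 2*exp(2)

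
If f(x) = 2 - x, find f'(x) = -1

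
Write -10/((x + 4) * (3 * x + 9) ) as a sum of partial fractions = 10/(3*(x + 4)) - 10/(3*(x + 3))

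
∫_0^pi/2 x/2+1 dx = -1 + (pi/4 + 1)^2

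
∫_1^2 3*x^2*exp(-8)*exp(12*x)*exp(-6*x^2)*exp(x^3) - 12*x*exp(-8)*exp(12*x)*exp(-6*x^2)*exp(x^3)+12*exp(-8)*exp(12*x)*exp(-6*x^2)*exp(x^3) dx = 1 - exp(-1)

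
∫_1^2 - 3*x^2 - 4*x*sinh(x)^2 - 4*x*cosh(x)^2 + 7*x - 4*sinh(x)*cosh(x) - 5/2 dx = -4*sinh(4) + 1 + 2*sinh(2)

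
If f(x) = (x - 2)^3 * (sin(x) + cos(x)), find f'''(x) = x^3*sin(x) - x^3*cos(x) - 15*x^2*sin(x) - 3*x^2*cos(x) + 30*x*sin(x) + 42*x*cos(x) - 2*sin(x) - 58*cos(x)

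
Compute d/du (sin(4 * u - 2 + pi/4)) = 4*cos(4*u - 2 + pi/4)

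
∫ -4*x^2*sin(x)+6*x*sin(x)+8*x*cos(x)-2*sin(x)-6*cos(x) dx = (4*x^2 - 6*x + 2)*cos(x) + C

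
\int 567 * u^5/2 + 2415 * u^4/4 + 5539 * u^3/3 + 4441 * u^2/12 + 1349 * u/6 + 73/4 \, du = 189*u^6/4 + 483*u^5/4 + 5539*u^4/12 + 4441*u^3/36 + 1349*u^2/12 + 73*u/4 + C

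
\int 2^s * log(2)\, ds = 2^s + C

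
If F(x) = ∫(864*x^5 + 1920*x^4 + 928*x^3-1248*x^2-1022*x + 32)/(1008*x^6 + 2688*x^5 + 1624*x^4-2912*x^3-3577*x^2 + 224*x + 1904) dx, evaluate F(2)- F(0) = -log(17)/7 + log(5045/4)/7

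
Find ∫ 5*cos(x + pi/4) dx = 5*sin(x + pi/4) + C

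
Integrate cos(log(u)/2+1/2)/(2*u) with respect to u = sin((log(u) + 1)/2) + C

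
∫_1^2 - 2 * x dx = -3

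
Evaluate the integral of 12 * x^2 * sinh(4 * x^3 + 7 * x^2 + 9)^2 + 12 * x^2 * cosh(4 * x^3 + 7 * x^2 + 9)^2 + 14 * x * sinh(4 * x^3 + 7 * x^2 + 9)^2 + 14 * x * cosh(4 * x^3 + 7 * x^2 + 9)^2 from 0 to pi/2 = -sinh(18)/2 + sinh(18 + pi^3 + 7*pi^2/2)/2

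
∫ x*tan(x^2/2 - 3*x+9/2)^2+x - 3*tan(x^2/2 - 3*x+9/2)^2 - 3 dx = tan((x - 3)^2/2) + C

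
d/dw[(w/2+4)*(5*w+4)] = 5*w + 22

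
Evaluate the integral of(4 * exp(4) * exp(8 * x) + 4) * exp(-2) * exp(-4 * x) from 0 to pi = -exp(2) - exp(-4*pi - 2) + exp(-2) + exp(2 + 4*pi)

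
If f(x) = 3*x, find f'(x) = 3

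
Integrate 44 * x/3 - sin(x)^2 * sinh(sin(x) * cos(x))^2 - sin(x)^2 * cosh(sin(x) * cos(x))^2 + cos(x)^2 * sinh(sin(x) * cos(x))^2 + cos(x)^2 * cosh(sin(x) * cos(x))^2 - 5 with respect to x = 22*x^2/3 - 5*x + sinh(sin(2*x))/2 + C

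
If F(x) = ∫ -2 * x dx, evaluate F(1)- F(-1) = 0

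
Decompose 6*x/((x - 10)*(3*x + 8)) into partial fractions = 24/(19*(3*x + 8)) + 30/(19*(x - 10))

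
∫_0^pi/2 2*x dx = pi^2/4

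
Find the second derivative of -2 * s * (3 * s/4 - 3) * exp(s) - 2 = -3*s^2*exp(s)/2 + 9*exp(s)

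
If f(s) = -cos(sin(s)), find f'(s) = sin(sin(s))*cos(s)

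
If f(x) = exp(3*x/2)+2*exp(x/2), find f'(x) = 3*exp(3*x/2)/2 + exp(x/2)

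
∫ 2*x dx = x^2 + C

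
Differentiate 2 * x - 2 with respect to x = 2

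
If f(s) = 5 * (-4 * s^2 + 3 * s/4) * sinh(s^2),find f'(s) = -40*s^3*cosh(s^2) + 15*s^2*cosh(s^2)/2 - 40*s*sinh(s^2) + 15*sinh(s^2)/4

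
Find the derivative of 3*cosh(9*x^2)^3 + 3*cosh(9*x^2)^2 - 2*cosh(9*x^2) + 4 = 9*x*(sinh(9*x^2)/2 + 6*sinh(18*x^2) + 9*sinh(27*x^2)/2)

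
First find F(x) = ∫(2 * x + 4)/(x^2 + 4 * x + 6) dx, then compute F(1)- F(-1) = -log(3) + log(11)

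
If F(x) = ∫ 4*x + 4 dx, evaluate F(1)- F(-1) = 8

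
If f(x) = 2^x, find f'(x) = 2^x*log(2)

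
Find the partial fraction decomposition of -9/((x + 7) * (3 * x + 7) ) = -27/(14*(3*x + 7)) + 9/(14*(x + 7))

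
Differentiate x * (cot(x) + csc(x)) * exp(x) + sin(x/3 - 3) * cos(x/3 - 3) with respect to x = x*exp(x)/tan(x) - x*exp(x)/sin(x)^2 - 2*sqrt(2)*x*exp(x)*cos(x + pi/4)/(1 - cos(2*x)) + exp(x)/tan(x) + exp(x)/sin(x) + cos(2*x/3 - 6)/3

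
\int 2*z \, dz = z^2 + C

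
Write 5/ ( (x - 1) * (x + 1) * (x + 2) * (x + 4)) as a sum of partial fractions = -1/(6*(x + 4)) + 5/(6*(x + 2)) - 5/(6*(x + 1)) + 1/(6*(x - 1))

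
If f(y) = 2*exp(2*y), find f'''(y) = 16*exp(2*y)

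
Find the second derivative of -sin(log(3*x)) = sqrt(2)*sin(log(x) + pi/4 + log(3))/x^2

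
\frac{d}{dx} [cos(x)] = -sin(x)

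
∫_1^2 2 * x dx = 3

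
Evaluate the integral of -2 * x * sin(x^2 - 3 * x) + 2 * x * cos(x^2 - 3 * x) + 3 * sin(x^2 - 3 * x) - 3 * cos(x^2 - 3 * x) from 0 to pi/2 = sqrt(2)*sin(pi*(1/4 - pi/4)) - 1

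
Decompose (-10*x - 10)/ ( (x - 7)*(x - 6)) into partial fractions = 70/(x - 6) - 80/(x - 7)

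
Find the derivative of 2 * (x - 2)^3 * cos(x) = 2*(x - 2)^2*(-x*sin(x) + 2*sin(x) + 3*cos(x))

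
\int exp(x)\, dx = exp(x) + C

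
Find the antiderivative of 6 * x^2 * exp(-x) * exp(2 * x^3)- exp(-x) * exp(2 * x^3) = exp(x*(2*x^2 - 1)) + C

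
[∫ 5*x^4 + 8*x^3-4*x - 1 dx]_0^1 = 0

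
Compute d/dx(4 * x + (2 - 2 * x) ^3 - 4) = -24*x^2 + 48*x - 20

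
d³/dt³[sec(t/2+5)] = 3*tan(t/2 + 5)^3*sec(t/2 + 5)/4 + 5*tan(t/2 + 5)*sec(t/2 + 5)/8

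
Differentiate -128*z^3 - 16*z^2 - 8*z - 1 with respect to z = -384*z^2 - 32*z - 8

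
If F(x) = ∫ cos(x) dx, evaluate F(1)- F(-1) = 2*sin(1)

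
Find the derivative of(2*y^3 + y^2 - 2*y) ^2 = 24*y^5 + 20*y^4 - 28*y^3 - 12*y^2 + 8*y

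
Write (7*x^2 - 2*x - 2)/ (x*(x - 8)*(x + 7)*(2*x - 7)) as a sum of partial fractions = -614/(1323*(2*x - 7)) - 71/(441*(x + 7)) + 43/(108*(x - 8)) - 1/(196*x)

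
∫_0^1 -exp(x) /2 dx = 1/2 - E/2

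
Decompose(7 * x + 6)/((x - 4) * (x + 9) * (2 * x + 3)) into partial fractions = 6/(55*(2*x + 3)) - 19/(65*(x + 9)) + 34/(143*(x - 4))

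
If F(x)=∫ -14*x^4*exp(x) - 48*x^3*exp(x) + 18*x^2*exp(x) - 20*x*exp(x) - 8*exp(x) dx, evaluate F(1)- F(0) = -20*E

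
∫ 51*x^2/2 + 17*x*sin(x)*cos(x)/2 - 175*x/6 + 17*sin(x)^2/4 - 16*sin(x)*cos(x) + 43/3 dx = (17*x - 32)*(6*x^2 + x + 3*sin(x)^2 + 12)/12 + C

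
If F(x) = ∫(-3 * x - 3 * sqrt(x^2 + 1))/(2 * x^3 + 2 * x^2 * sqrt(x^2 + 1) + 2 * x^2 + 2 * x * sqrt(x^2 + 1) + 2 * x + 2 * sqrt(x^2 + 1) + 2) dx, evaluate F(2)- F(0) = -3*(2 + sqrt(5))/(sqrt(5) + 3) + 3/2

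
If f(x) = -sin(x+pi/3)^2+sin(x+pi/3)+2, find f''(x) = sqrt(3)*sin(2*x) - sin(x + pi/3) + cos(2*x)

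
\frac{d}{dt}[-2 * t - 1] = -2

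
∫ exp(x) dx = exp(x) + C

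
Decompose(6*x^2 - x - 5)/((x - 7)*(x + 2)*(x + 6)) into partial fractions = 217/(52*(x + 6)) - 7/(12*(x + 2)) + 94/(39*(x - 7))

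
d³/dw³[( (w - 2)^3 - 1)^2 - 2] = 120*w^3 - 720*w^2 + 1440*w - 972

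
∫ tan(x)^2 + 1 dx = tan(x) + C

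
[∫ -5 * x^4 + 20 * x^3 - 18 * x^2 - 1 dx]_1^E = (-1 + (-2 + E)^2)*(-exp(3) + 1 + E + exp(2))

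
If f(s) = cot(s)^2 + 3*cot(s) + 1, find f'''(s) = -24*cot(s)^5 - 18*cot(s)^4 - 40*cot(s)^3 - 24*cot(s)^2 - 16*cot(s) - 6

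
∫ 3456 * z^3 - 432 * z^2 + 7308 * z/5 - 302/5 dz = 864*z^4 - 144*z^3 + 3654*z^2/5 - 302*z/5 + C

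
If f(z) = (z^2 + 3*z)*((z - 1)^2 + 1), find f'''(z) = 24*z + 6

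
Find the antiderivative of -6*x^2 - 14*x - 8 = -2*x^3 - 7*x^2 - 8*x + C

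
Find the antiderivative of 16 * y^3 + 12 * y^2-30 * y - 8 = 4*y^4 + 4*y^3 - 15*y^2 - 8*y + C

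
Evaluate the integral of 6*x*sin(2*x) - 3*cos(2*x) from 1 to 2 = 3*cos(2) - 6*cos(4)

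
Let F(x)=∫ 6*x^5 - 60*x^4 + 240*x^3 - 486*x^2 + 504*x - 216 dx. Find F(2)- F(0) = -80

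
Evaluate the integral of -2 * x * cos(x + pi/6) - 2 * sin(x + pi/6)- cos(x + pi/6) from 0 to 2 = 1/2 - 5*sin(pi/6 + 2)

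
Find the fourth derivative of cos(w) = cos(w)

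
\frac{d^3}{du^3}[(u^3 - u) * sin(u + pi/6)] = -u^3*cos(u + pi/6) - 9*u^2*sin(u + pi/6) + 19*u*cos(u + pi/6) + 9*sin(u + pi/6)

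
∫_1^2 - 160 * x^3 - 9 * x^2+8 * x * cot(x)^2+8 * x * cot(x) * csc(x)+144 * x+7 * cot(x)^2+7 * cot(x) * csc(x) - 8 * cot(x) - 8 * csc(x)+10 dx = -414 - 23*csc(2) + 15*cot(1) - 23*cot(2) + 15*csc(1)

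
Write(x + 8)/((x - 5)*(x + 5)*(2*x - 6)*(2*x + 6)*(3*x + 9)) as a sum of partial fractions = 1/(1280*(x + 5)) - 1/(27648*(x + 3)) + 5/(1152*(x + 3)^2) - 11/(6912*(x - 3)) + 13/(15360*(x - 5))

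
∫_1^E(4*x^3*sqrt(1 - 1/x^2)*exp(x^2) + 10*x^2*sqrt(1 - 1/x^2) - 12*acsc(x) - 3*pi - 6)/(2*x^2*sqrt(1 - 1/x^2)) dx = -27*pi^2/16 - 5 - 3*pi/2 + 3*acsc(E) + 3*(acsc(E) + pi/4)^2 + 4*E + exp(exp(2))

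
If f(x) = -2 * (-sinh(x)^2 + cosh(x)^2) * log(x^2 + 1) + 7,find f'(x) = -4*x/(x^2 + 1)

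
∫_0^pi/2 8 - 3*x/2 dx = -12 + (-3 + pi/8)*(-3*pi/2 - 4)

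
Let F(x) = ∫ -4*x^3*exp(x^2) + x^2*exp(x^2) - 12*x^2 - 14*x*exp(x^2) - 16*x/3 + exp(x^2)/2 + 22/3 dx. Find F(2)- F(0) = -12*exp(4) - 23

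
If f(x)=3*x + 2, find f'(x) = 3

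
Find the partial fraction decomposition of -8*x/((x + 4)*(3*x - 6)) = -16/(9*(x + 4)) - 8/(9*(x - 2))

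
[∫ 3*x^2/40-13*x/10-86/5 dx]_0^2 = -184/5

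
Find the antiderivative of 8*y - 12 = 4*y^2 - 12*y + C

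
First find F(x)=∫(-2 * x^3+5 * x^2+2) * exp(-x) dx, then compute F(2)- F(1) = -5*exp(-1) + 24*exp(-2)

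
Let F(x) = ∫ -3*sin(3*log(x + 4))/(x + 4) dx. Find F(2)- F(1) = -cos(3*log(5)) + cos(3*log(6))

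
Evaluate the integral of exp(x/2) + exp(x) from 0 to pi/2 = -4 + (1 + exp(pi/4))^2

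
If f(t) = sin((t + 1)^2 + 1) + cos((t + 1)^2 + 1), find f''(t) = -4*t^2*sin(t^2 + 2*t + 2) - 4*t^2*cos(t^2 + 2*t + 2) - 8*t*sin(t^2 + 2*t + 2) - 8*t*cos(t^2 + 2*t + 2) - 6*sin(t^2 + 2*t + 2) - 2*cos(t^2 + 2*t + 2)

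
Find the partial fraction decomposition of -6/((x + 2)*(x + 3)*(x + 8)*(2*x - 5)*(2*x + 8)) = -16/(9009*(2*x - 5)) - 1/(840*(x + 8)) + 3/(104*(x + 4)) - 3/(55*(x + 3)) + 1/(36*(x + 2))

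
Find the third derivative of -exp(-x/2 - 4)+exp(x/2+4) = (exp(x + 8) + 1)*exp(-x/2 - 4)/8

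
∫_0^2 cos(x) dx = sin(2)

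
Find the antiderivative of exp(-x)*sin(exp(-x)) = cos(exp(-x)) + C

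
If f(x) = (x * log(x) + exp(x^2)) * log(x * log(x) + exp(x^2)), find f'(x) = 2*x*exp(x^2)*log(x*log(x) + exp(x^2)) + 2*x*exp(x^2) + log(x)*log(x*log(x) + exp(x^2)) + log(x) + log(x*log(x) + exp(x^2)) + 1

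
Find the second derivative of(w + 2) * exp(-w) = w*exp(-w)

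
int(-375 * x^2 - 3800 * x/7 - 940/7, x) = -125*x^3 - 1900*x^2/7 - 940*x/7 + C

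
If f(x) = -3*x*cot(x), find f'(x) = 3*x/sin(x)^2 - 3/tan(x)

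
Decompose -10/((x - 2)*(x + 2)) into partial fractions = 5/(2*(x + 2)) - 5/(2*(x - 2))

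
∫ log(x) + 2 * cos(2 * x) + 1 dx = x*log(x) + sin(2*x) + C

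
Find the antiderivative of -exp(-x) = exp(-x) + C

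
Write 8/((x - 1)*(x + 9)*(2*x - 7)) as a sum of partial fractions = 32/(125*(2*x - 7)) + 4/(125*(x + 9)) - 4/(25*(x - 1))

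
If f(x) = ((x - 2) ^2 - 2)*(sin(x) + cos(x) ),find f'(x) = sqrt(2)*x^2*cos(x + pi/4) + 6*x*sin(x) - 2*x*cos(x) - 6*sin(x) - 2*cos(x)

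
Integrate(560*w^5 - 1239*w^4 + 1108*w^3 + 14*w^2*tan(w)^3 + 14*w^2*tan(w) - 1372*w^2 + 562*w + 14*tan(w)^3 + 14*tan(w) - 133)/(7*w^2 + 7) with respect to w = 20*w^4 - 59*w^3 + 274*w^2/7 - 19*w + log(w^2 + 1) + tan(w)^2 + C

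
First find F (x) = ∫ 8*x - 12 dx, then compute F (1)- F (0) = -8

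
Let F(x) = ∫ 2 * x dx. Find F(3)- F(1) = 8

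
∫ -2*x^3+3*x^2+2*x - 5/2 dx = -x^4/2 + x^3 + x^2 - 5*x/2 + C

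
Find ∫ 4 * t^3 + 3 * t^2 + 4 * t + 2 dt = t^4 + t^3 + 2*t^2 + 2*t + C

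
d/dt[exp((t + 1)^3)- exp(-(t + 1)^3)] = (3*t^2*exp(2*t^3 + 6*t^2 + 6*t + 2) + 3*t^2 + 6*t*exp(2*t^3 + 6*t^2 + 6*t + 2) + 6*t + 3*exp(2*t^3 + 6*t^2 + 6*t + 2) + 3)*exp(-t^3 - 3*t^2 - 3*t - 1)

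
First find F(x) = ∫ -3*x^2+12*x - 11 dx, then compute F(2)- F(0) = -6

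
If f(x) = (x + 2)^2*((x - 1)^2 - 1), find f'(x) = 4*x^3 + 6*x^2 - 8*x - 8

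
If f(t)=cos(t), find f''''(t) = cos(t)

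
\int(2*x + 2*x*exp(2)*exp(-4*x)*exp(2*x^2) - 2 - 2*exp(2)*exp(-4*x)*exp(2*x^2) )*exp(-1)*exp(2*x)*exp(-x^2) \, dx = 2*sinh((x - 1)^2) + C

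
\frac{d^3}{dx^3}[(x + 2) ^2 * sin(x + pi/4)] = -x^2*cos(x + pi/4) - 6*x*sin(x + pi/4) - 4*x*cos(x + pi/4) - 12*sin(x + pi/4) + 2*cos(x + pi/4)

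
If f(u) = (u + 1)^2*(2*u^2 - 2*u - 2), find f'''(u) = 48*u + 12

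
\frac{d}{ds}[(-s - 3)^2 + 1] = 2*s + 6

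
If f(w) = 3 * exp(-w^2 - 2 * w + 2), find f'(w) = (-6*w - 6)*exp(-w^2 - 2*w + 2)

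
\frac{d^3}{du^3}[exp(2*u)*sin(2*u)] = 16*sqrt(2)*exp(2*u)*cos(2*u + pi/4)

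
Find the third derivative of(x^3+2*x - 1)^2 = 120*x^3 + 96*x - 12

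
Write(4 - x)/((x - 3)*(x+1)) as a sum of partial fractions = -5/(4*(x + 1)) + 1/(4*(x - 3))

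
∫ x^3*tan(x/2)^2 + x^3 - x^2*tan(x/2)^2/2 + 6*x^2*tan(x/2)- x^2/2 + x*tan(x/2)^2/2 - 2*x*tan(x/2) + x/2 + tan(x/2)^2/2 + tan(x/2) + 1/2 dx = (2*x^3 - x^2 + x + 1)*tan(x/2) + C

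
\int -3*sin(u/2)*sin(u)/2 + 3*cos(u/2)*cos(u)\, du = 3*sin(u)*cos(u/2) + C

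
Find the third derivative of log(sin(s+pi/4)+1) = (cos(2*s)/2 + cos(s + pi/4))/(sin(s + pi/4) + 1)^3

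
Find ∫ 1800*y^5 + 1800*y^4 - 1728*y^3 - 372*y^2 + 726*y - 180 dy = 300*y^6 + 360*y^5 - 432*y^4 - 124*y^3 + 363*y^2 - 180*y + C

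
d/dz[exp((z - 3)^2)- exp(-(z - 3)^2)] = (2*z*exp(2*z^2 - 12*z + 18) + 2*z - 6*exp(2*z^2 - 12*z + 18) - 6)*exp(-z^2 + 6*z - 9)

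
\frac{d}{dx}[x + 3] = 1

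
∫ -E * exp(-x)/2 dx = exp(1 - x)/2 + C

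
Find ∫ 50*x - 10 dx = 25*x^2 - 10*x + C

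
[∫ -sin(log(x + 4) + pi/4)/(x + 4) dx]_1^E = cos(pi/4 + log(E + 4)) - cos(pi/4 + log(5))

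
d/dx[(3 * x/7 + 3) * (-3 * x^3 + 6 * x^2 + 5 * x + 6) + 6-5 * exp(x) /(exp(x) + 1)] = (-36*x^3*exp(2*x) - 72*x^3*exp(x) - 36*x^3 - 135*x^2*exp(2*x) - 270*x^2*exp(x) - 135*x^2 + 282*x*exp(2*x) + 564*x*exp(x) + 282*x + 123*exp(2*x) + 211*exp(x) + 123)/(7*exp(2*x) + 14*exp(x) + 7)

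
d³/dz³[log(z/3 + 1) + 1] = 2/(z^3 + 9*z^2 + 27*z + 27)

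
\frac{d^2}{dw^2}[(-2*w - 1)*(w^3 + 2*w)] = -24*w^2 - 6*w - 8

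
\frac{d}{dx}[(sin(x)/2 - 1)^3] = 3*(sin(x) - 2)^2*cos(x)/8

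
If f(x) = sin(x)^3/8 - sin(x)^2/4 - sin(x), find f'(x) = -(4*sin(x) + 3*cos(x)^2 + 5)*cos(x)/8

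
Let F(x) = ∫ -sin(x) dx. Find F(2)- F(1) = -cos(1) + cos(2)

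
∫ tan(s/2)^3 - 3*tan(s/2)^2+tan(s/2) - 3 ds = (tan(s/2) - 3)^2 + C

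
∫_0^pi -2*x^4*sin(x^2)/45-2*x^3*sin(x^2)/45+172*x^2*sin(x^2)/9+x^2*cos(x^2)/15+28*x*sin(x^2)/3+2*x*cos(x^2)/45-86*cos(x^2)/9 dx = 14/3 + (pi/9 + 7/3)*(-4*pi - 2 + pi^2/5)*cos(pi^2)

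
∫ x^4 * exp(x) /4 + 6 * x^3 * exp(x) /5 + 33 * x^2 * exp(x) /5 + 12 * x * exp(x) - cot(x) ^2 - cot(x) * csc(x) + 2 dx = x^2*(x^2/4 + x/5 + 6)*exp(x) + 3*x + cot(x) + csc(x) + C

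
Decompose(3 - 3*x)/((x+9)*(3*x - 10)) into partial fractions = -21/(37*(3*x - 10)) - 30/(37*(x + 9))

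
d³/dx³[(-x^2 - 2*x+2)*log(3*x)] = (-2*x^2 + 2*x + 4)/x^3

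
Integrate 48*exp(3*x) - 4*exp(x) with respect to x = (16*exp(2*x) - 4)*exp(x) + C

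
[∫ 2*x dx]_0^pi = pi^2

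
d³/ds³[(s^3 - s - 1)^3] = 504*s^6 - 630*s^4 - 360*s^3 + 180*s^2 + 144*s + 12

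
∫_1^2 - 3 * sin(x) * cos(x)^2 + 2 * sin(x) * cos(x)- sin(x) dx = -cos(1) + cos(2) - cos(2)^2 - cos(1)^3 + cos(2)^3 + cos(1)^2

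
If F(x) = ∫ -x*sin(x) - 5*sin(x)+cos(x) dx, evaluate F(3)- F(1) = 8*cos(3) - 6*cos(1)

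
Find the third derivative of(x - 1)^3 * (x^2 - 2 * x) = 60*x^2 - 120*x + 54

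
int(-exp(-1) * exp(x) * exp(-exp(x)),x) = exp(-exp(x) - 1) + C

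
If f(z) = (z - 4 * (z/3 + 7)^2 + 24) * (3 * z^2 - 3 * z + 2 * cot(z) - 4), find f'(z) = -16*z^3/3 + 8*z^2*cot(z)^2/9 - 1387*z^2/9 + 106*z*cot(z)^2/3 - 16*z*cot(z)/9 - 7984*z/9 + 344*cot(z)^2 - 106*cot(z)/3 + 2792/3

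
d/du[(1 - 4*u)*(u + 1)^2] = -12*u^2 - 14*u - 2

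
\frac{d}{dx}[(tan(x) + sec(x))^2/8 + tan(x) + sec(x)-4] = (sin(x)^2/(4*cos(x)) + sin(x) + sin(x)/(2*cos(x)) + 1 + 1/(4*cos(x)))/cos(x)^2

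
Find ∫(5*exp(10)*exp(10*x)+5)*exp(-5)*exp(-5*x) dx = 2*sinh(5*x + 5) + C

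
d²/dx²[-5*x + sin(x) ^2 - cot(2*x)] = 2*(1 - 4/sin(2*x)^3)*cos(2*x)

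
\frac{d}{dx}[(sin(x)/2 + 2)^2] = (sin(x)/2 + 2)*cos(x)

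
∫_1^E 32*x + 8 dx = -25 + (-4*E - 1)^2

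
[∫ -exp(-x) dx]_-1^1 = -E + exp(-1)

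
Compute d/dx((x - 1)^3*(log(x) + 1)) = (3*x^3*log(x) + 4*x^3 - 6*x^2*log(x) - 9*x^2 + 3*x*log(x) + 6*x - 1)/x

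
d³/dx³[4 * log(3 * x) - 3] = 8/x^3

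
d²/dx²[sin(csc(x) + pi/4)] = (cos(x)^2*cos(pi/4 + 1/sin(x)) + cos(pi/4 + 1/sin(x)) - sin(pi/4 + 1/sin(x))*cos(x)^2/sin(x))/sin(x)^3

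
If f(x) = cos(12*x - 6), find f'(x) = -12*sin(12*x - 6)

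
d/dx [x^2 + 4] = 2*x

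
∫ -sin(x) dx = cos(x) + C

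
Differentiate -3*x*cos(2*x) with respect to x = 6*x*sin(2*x) - 3*cos(2*x)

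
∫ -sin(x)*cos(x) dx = -sin(x)^2/2 + C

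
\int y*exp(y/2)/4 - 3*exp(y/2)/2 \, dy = (y - 8)*exp(y/2)/2 + C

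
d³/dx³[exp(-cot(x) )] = (cot(x)^6 - 6*cot(x)^5 + 9*cot(x)^4 - 12*cot(x)^3 + 11*cot(x)^2 - 6*cot(x) + 3)*exp(-cot(x))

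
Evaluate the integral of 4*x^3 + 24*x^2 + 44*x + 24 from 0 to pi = -9 + (-1 + (2 + pi)^2)^2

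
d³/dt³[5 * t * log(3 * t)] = -5/t^2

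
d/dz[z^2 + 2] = 2*z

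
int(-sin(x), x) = cos(x) + C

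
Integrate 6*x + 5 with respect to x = 3*x^2 + 5*x + C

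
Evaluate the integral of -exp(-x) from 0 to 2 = -1 + exp(-2)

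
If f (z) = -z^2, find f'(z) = -2*z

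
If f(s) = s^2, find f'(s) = 2*s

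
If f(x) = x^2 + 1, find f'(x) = 2*x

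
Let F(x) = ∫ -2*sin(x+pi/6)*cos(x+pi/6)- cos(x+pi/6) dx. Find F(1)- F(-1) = -sqrt(3)*(cos(1) + 1)*sin(1)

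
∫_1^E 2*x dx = -1 + exp(2)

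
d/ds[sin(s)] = cos(s)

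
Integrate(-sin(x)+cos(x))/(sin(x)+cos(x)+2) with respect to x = log(sin(x) + cos(x) + 2) + C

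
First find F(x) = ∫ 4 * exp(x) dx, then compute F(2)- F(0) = -4 + 4*exp(2)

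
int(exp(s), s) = exp(s) + C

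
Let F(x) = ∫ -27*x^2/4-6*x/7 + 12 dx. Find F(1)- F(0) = 261/28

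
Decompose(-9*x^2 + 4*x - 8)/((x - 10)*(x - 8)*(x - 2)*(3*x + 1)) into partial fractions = 9/(175*(3*x + 1)) - 3/(28*(x - 2)) + 46/(25*(x - 8)) - 7/(4*(x - 10))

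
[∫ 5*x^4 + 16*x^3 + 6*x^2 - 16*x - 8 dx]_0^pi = (2 + pi)^2*(-2*pi + pi^3)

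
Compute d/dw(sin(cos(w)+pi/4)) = -sin(w)*cos(cos(w) + pi/4)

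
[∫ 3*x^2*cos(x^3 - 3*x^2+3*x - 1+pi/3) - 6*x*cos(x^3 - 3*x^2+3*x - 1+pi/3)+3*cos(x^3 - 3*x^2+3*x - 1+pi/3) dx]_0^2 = sin(1)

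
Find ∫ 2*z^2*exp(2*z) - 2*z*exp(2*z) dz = (z - 1)^2*exp(2*z) + C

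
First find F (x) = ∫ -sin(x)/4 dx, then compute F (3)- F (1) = cos(3)/4 - cos(1)/4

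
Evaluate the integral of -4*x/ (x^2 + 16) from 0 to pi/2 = -2*log(pi^2/64 + 1)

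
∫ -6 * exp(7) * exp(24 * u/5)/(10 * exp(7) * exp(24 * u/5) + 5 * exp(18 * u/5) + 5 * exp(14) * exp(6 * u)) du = 1/(exp(6*u/5 + 7) + 1) + C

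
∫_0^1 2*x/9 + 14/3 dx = 43/9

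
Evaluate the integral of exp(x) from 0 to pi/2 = -1 + exp(pi/2)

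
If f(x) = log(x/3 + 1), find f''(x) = -1/(x^2 + 6*x + 9)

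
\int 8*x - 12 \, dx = 4*x^2 - 12*x + C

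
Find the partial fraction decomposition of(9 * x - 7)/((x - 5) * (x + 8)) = 79/(13*(x + 8)) + 38/(13*(x - 5))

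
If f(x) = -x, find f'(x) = -1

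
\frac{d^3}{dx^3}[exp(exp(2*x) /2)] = 4*exp(2*x + exp(2*x)/2) + 6*exp(4*x + exp(2*x)/2) + exp(6*x + exp(2*x)/2)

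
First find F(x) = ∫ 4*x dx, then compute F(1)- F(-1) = 0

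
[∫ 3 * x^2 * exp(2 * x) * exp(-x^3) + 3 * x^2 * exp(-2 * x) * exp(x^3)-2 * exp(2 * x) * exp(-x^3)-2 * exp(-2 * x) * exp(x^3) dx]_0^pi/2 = -exp(pi - pi^3/8) + exp(-pi + pi^3/8)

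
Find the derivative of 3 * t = 3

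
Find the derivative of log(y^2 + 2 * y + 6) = (2*y + 2)/(y^2 + 2*y + 6)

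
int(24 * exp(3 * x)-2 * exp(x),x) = (8*exp(2*x) - 2)*exp(x) + C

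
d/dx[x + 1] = 1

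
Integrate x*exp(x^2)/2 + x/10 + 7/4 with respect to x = x^2/20 + 7*x/4 + exp(x^2)/4 + C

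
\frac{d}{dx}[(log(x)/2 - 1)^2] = (log(x) - 2)/(2*x)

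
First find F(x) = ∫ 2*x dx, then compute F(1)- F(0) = 1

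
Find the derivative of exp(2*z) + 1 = 2*exp(2*z)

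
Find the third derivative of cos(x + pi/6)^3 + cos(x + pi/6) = (-54*sin(x)^2 - 54*sqrt(3)*sin(x)*cos(x) + 61)*sin(x + pi/6)/4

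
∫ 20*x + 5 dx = 10*x^2 + 5*x + C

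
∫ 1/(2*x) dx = log(x)/2 + C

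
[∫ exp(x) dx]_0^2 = -1 + exp(2)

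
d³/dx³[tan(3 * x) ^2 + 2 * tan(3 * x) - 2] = 648*tan(3*x)^5 + 324*tan(3*x)^4 + 1080*tan(3*x)^3 + 432*tan(3*x)^2 + 432*tan(3*x) + 108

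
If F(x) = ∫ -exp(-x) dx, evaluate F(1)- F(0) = -1 + exp(-1)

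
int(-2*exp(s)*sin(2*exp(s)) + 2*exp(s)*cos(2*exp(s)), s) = sqrt(2)*sin(2*exp(s) + pi/4) + C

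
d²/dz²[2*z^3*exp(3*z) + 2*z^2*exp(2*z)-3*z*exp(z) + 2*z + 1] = 18*z^3*exp(3*z) + 36*z^2*exp(3*z) + 8*z^2*exp(2*z) + 12*z*exp(3*z) + 16*z*exp(2*z) - 3*z*exp(z) + 4*exp(2*z) - 6*exp(z)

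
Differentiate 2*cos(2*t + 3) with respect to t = -4*sin(2*t + 3)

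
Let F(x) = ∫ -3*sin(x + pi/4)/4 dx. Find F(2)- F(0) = 3*cos(pi/4 + 2)/4 - 3*sqrt(2)/8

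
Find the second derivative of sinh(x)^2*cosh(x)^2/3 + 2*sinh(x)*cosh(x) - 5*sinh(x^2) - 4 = -20*x^2*sinh(x^2) + 4*(cosh(2*x) - 1)^2/3 + 4*sinh(2*x) + 8*cosh(2*x)/3 - 10*cosh(x^2) - 2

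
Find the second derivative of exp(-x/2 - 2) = exp(-x/2 - 2)/4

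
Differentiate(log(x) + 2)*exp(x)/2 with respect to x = (x*exp(x)*log(x) + 2*x*exp(x) + exp(x))/(2*x)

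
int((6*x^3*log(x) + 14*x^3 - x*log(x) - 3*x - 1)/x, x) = -(log(x) + 2)*(-2*x^3 + x + 1) + C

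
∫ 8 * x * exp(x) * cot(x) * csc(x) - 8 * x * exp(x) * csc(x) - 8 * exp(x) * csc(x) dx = -8*x*exp(x)*csc(x) + C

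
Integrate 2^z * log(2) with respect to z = 2^z + C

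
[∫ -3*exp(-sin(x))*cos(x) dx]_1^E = -3*exp(-sin(1)) + 3*exp(-sin(E))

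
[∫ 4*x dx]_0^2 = 8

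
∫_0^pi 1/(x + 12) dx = -log(12) + log(pi + 12)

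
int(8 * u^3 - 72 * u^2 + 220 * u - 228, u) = 2*u^4 - 24*u^3 + 110*u^2 - 228*u + C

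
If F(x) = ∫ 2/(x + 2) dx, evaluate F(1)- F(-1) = log(9)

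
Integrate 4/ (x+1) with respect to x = 4*log(x + 1) + C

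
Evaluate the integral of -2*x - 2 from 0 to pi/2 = 1 - (1 + pi/2)^2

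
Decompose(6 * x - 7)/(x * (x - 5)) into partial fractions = 23/(5*(x - 5)) + 7/(5*x)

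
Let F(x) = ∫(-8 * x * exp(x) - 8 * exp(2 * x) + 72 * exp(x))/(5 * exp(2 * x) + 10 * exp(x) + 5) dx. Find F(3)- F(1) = -72*E/(5*(1 + E)) + 56*exp(3)/(5*(1 + exp(3)))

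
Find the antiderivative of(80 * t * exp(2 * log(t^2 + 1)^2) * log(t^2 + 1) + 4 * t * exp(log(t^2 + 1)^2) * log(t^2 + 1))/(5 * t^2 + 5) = (10*exp(log(t^2 + 1)^2) + 1)*exp(log(t^2 + 1)^2)/5 + C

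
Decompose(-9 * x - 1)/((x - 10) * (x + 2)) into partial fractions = -17/(12*(x + 2)) - 91/(12*(x - 10))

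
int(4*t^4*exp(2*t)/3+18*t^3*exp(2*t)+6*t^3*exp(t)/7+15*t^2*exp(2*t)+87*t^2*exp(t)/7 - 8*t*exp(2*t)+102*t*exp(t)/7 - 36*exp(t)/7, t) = t*(t + 12)*(2*t - 1)*(7*t*exp(t) + 9)*exp(t)/21 + C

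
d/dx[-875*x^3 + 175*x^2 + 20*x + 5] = -2625*x^2 + 350*x + 20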